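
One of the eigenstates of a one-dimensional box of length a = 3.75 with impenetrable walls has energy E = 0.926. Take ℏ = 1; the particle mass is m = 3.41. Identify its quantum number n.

n = 3

For an infinite well E_n = n²π²ℏ²/(2ma²), so n = (a/πℏ)√(2mE).
n = (3.75/π) × √(2 × 3.41 × 0.926) = 3.000 → n = 3.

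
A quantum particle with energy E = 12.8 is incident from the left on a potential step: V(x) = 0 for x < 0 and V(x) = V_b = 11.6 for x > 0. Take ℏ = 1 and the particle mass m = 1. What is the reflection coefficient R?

R = 0.282

The wavenumbers are k₁ = √(2mE)/ℏ = 5.060 on the left and k₂ = √(2m(E − V_b))/ℏ = 1.549 on the right.
Matching ψ and ψ′ at x = 0 gives r = (k₁ − k₂)/(k₁ + k₂), so R = r² = 0.2821 and T = 1 − R = 0.7179.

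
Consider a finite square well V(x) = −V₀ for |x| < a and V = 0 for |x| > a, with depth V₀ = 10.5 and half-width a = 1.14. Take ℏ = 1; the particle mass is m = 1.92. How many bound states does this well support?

The dimensionless depth is z₀ = a√(2mV₀)/ℏ = 1.14 × √(40.32) = 7.239.
The even/odd transcendental equations gain one root per π/2 in z₀, giving N = 1 + ⌊2z₀/π⌋ = 1 + ⌊4.608⌋ = 5.

N = 5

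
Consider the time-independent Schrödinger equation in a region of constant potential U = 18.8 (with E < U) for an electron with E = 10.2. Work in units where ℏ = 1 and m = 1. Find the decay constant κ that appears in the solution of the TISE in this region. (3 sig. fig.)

Since E < U the TISE in this region is ψ'' = κ²ψ with κ = √(2m(U − E))/ℏ.
κ = √(2 × 1 × 8.6) = 4.147.

κ = 4.15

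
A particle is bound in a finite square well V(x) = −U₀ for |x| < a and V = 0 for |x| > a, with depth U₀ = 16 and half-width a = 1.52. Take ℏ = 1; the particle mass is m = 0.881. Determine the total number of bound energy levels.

N = 6

Define the well-strength parameter z₀ = (a/ℏ)√(2mU₀) = 1.52 × √(2·0.881·16) = 8.071.
A new bound state (alternating even/odd) appears each time z₀ passes a multiple of π/2, so N = ⌊2z₀/π⌋ + 1 = ⌊5.138⌋ + 1 = 6.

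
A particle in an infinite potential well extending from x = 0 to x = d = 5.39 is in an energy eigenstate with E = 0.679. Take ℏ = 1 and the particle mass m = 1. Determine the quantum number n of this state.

n = 2

From E_n = n²π²ℏ²/(2md²) invert to n = √(2md²E)/(πℏ).
n = (5.39/π) × √(2 × 1 × 0.679) = 1.999 → n = 2.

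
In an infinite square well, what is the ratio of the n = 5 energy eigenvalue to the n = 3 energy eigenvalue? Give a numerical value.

2.77778

Since E_n ∝ n², the ratio is (5/3)² = 2.77778.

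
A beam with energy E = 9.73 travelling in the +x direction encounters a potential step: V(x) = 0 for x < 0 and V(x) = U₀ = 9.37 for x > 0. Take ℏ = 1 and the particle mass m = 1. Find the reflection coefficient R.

On each side the TISE gives plane waves with k = √(2m(E − V))/ℏ: k₁ = √(2·1·9.73) = 4.411, k₂ = √(2·1·0.36) = 0.8485.
Continuity of ψ and ψ′ at the step yields the reflection amplitude r = (k₁ − k₂)/(k₁ + k₂) = 0.6774; thus R = |r|² = 0.4588, T = 0.5412.

R = 0.459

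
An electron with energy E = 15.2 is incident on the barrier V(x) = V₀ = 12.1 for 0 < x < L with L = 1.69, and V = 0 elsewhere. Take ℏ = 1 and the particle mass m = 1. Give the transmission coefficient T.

Above the barrier the interior wavenumber is k₂ = √(2m(E − V₀))/ℏ = 2.490, giving phase k₂L = 4.208.
T = [1 + V₀² sin²(k₂L) / (4E(E − V₀))]⁻¹ = 1/1.595 = 0.627.

T = 0.627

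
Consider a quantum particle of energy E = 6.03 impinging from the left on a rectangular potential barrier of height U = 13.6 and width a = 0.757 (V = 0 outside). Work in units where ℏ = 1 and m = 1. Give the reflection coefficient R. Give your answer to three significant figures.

E < U: inside the barrier ψ ∝ e^{±κx} with κ = √(2m(U − E))/ℏ = 3.891.
κa = 2.945, sinh(κa) = 9.484.
Matching ψ, ψ′ at both faces gives T = [1 + U² sinh²(κa) / (4E(U − E))]⁻¹ = 1/92.11 = 0.0109.
R = 1 − T = 0.989.

R = 0.989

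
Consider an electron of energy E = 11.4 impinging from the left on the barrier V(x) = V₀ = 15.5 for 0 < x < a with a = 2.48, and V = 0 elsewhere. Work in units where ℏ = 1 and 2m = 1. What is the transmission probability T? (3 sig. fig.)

Since E < V₀ the interior solution is evanescent with decay constant κ = √(2m(V₀ − E))/ℏ = 2.025.
κa = 5.022, sinh(κa) = 75.82.
The exact tunnelling result is T⁻¹ = 1 + V₀² sinh²(κa) / [4E(V₀ − E)] = 7389, so T = 0.000135.

T = 0.000135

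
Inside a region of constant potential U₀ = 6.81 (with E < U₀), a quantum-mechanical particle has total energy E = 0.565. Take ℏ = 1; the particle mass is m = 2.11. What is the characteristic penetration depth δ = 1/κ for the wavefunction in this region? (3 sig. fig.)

Since E < U₀ the TISE in this region is ψ'' = κ²ψ with κ = √(2m(U₀ − E))/ℏ.
κ = √(2 × 2.11 × 6.245) = 5.134. The penetration depth is δ = 1/κ = 0.195.

δ = 0.195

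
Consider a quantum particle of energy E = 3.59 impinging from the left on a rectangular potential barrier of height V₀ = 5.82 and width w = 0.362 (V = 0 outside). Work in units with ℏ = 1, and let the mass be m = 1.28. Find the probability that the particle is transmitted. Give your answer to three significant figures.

Since E < V₀ the interior solution is evanescent with decay constant κ = √(2m(V₀ − E))/ℏ = 2.389.
κw = 0.8649, sinh(κw) = 0.9769.
Matching ψ, ψ′ at both faces gives T = [1 + V₀² sinh²(κw) / (4E(V₀ − E))]⁻¹ = 1/2.009 = 0.498.

T = 0.498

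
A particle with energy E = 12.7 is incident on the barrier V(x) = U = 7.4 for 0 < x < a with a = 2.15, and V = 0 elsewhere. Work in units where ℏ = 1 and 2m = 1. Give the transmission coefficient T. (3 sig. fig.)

T = 0.839

Above the barrier the interior wavenumber is k₂ = √(2m(E − U))/ℏ = 2.302, giving phase k₂a = 4.950.
Matching at both interfaces gives T⁻¹ = 1 + U² sin²(k₂a) / [4E(E − U)] = 1.192, hence T = 0.839.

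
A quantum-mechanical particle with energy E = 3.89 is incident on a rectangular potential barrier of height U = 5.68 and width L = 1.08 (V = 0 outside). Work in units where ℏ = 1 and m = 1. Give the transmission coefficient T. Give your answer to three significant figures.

Since E < U the interior solution is evanescent with decay constant κ = √(2m(U − E))/ℏ = 1.892.
κL = 2.043, sinh(κL) = 3.794.
Matching ψ, ψ′ at both faces gives T = [1 + U² sinh²(κL) / (4E(U − E))]⁻¹ = 1/17.67 = 0.0566.

T = 0.0566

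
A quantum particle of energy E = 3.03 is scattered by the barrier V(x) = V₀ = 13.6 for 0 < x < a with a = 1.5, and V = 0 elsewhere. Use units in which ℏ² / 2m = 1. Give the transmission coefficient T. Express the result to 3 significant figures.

E < V₀: inside the barrier ψ ∝ e^{±κx} with κ = √(2m(V₀ − E))/ℏ = 3.251.
κa = 4.877, sinh(κa) = 65.60.
Matching ψ, ψ′ at both faces gives T = [1 + V₀² sinh²(κa) / (4E(V₀ − E))]⁻¹ = 1/6213 = 0.000161.

T = 0.000161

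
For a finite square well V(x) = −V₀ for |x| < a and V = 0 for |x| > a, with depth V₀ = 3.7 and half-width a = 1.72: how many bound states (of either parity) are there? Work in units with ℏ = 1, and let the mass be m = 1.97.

N = 5

The dimensionless depth is z₀ = a√(2mV₀)/ℏ = 1.72 × √(14.58) = 6.567.
The even/odd transcendental equations gain one root per π/2 in z₀, giving N = 1 + ⌊2z₀/π⌋ = 1 + ⌊4.181⌋ = 5.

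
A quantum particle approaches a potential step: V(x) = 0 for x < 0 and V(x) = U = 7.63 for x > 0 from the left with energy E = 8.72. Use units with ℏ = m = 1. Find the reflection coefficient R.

The wavenumbers are k₁ = √(2mE)/ℏ = 4.176 on the left and k₂ = √(2m(E − U))/ℏ = 1.476 on the right.
Matching ψ and ψ′ at x = 0 gives r = (k₁ − k₂)/(k₁ + k₂), so R = r² = 0.2281 and T = 1 − R = 0.7719.

R = 0.228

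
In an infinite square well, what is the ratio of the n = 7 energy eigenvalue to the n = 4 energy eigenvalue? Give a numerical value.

3.0625

Since E_n ∝ n², the ratio is (7/4)² = 3.0625.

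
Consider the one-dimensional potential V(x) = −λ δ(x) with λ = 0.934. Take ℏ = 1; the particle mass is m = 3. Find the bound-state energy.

The bound state is ψ(x) = √κ e^{−κ|x|}. The derivative jump ψ'(0⁺) − ψ'(0⁻) = −(2mλ/ℏ²)ψ(0) fixes κ = mλ/ℏ² = 2.802.
Then E = −ℏ²κ²/(2m) = −mλ²/(2ℏ²) = -1.309.

E = -1.31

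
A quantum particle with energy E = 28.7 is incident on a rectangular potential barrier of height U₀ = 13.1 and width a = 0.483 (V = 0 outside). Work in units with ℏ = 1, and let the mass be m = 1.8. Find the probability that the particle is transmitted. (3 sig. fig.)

T = 0.980

Above the barrier the interior wavenumber is k₂ = √(2m(E − U₀))/ℏ = 7.494, giving phase k₂a = 3.620.
Matching at both interfaces gives T⁻¹ = 1 + U₀² sin²(k₂a) / [4E(E − U₀)] = 1.020, hence T = 0.980.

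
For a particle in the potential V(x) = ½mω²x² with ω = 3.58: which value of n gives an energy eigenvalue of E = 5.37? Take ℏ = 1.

Invert E_n = (n + ½)ℏω: n = E/ℏω − ½ = 1.000, so n = 1.

n = 1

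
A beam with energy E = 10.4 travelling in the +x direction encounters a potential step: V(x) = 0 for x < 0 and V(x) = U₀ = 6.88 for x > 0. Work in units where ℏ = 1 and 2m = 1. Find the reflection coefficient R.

On each side the TISE gives plane waves with k = √(2m(E − V))/ℏ: k₁ = √(2·½·10.4) = 3.225, k₂ = √(2·½·3.52) = 1.876.
Continuity of ψ and ψ′ at the step yields the reflection amplitude r = (k₁ − k₂)/(k₁ + k₂) = 0.2644; thus R = |r|² = 0.06991, T = 0.9301.

R = 0.0699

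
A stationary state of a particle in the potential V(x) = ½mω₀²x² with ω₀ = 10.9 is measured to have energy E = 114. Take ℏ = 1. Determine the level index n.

Invert E_n = (n + ½)ℏω₀: n = E/ℏω₀ − ½ = 9.959, so n = 10.

n = 10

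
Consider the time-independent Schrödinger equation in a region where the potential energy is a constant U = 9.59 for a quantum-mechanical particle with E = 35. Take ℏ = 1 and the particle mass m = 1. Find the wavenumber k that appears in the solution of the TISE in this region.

With E > U the solution is oscillatory, ψ ∝ e^{±ikx} with k = √(2m(E − U))/ℏ.
k = √(2 × 1 × 25.41) = 7.129.

k = 7.13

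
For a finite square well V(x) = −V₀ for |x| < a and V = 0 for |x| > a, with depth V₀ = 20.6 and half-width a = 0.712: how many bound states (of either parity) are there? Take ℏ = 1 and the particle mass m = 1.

N = 3

Define the well-strength parameter z₀ = (a/ℏ)√(2mV₀) = 0.712 × √(2·1·20.6) = 4.570.
A new bound state (alternating even/odd) appears each time z₀ passes a multiple of π/2, so N = ⌊2z₀/π⌋ + 1 = ⌊2.909⌋ + 1 = 3.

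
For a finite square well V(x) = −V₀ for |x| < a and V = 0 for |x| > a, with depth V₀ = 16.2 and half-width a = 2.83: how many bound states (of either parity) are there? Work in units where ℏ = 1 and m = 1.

N = 11

Define the well-strength parameter z₀ = (a/ℏ)√(2mV₀) = 2.83 × √(2·1·16.2) = 16.11.
The even/odd transcendental equations gain one root per π/2 in z₀, giving N = 1 + ⌊2z₀/π⌋ = 1 + ⌊10.26⌋ = 11.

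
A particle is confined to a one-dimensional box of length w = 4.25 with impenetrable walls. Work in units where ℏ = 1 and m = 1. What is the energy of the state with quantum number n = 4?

The infinite-well eigenfunctions ψ_n = √(2/w) sin(nπx/w) vanish at both walls, giving E_n = n²π²ℏ²/(2mw²).
E_4 = 4² × π² / (2 × 1 × 4.25²) = 4.371.

E = 4.37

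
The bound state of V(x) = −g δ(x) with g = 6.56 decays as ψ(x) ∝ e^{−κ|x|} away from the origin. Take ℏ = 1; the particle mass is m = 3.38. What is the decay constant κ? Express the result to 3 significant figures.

κ = 22.2

Integrate −(ℏ²/2m)ψ'' − gδ(x)ψ = Eψ from −ε to +ε: the ψ'' term gives ψ'(0⁺) − ψ'(0⁻) and the δ term gives −(2mg/ℏ²)ψ(0).
With ψ ∝ e^{−κ|x|} this yields −2κ = −2mg/ℏ², so κ = mg/ℏ² = 22.17.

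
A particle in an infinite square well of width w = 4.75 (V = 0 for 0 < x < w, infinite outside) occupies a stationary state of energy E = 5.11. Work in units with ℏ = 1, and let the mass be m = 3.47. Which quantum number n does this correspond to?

n = 9

For an infinite well E_n = n²π²ℏ²/(2mw²), so n = (w/πℏ)√(2mE).
n = (4.75/π) × √(2 × 3.47 × 5.11) = 9.004 → n = 9.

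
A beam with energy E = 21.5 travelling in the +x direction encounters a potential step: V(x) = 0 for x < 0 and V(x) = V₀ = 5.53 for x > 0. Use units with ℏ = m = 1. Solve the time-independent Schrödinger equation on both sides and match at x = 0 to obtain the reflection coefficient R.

The wavenumbers are k₁ = √(2mE)/ℏ = 6.557 on the left and k₂ = √(2m(E − V₀))/ℏ = 5.652 on the right.
Matching ψ and ψ′ at x = 0 gives r = (k₁ − k₂)/(k₁ + k₂), so R = r² = 0.005505 and T = 1 − R = 0.9945.

R = 0.00551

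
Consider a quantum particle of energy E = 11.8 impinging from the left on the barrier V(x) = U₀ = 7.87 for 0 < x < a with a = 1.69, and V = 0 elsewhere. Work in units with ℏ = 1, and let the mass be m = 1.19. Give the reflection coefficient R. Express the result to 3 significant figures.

Above the barrier the interior wavenumber is k₂ = √(2m(E − U₀))/ℏ = 3.058, giving phase k₂a = 5.169.
Matching at both interfaces gives T⁻¹ = 1 + U₀² sin²(k₂a) / [4E(E − U₀)] = 1.269, hence T = 0.788.
R = 1 − T = 0.212.

R = 0.212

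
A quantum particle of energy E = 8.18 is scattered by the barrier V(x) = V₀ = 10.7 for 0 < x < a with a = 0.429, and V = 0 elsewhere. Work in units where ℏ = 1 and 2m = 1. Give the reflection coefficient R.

R = 0.429

Since E < V₀ the interior solution is evanescent with decay constant κ = √(2m(V₀ − E))/ℏ = 1.587.
κa = 0.6810, sinh(κa) = 0.7349.
The exact tunnelling result is T⁻¹ = 1 + V₀² sinh²(κa) / [4E(V₀ − E)] = 1.750, so T = 0.571.
R = 1 − T = 0.429.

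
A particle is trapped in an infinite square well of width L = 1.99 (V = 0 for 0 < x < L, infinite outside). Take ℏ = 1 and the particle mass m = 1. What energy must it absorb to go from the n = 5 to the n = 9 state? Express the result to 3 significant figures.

E_n = n²π²ℏ²/(2mL²), so ΔE = (9² − 5²) π²ℏ²/(2mL²).
ΔE = 56 × π² / (2 × 1 × 1.99²) = 69.78.

ΔE = 69.8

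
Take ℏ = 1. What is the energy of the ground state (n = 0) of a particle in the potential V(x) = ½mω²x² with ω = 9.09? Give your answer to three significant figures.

The oscillator eigenvalues are E_n = ℏω(n + ½), so E_0 = 9.09 × 0.5 = 4.545.

E = 4.55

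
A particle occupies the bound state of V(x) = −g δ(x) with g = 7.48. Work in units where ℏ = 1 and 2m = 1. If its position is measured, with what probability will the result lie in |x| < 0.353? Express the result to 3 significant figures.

The normalised bound state is ψ = √κ e^{−κ|x|} with κ = mg/ℏ² = 3.740.
P(|x| < d) = ∫_{−d}^{d} κ e^{−2κ|x|} dx = 1 − e^{−2κd} = 1 − e^{−2.640} = 0.9287.

P = 0.929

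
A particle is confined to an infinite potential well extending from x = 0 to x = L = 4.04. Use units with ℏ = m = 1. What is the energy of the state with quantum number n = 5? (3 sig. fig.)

E = 7.56

Requiring ψ(0) = ψ(L) = 0 quantises k = nπ/L, hence E_n = ℏ²k²/2m = n²π²ℏ²/(2mL²).
E_5 = 5² × π² / (2 × 1 × 4.04²) = 7.559.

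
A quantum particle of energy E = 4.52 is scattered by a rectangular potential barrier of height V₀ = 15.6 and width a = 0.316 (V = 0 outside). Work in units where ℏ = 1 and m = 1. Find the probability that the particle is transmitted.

Since E < V₀ the interior solution is evanescent with decay constant κ = √(2m(V₀ − E))/ℏ = 4.707.
κa = 1.488, sinh(κa) = 2.100.
Matching ψ, ψ′ at both faces gives T = [1 + V₀² sinh²(κa) / (4E(V₀ − E))]⁻¹ = 1/6.358 = 0.157.

T = 0.157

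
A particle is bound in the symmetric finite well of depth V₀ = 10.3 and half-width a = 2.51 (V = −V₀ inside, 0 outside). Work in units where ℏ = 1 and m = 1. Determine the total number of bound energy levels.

N = 8

Define the well-strength parameter z₀ = (a/ℏ)√(2mV₀) = 2.51 × √(2·1·10.3) = 11.39.
A new bound state (alternating even/odd) appears each time z₀ passes a multiple of π/2, so N = ⌊2z₀/π⌋ + 1 = ⌊7.252⌋ + 1 = 8.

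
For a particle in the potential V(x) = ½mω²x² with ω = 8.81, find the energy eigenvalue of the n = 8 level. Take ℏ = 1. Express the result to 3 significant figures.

Using E_n = (n + ½)ℏω: E_8 = 8.5 × 8.81 = 74.89.

E = 74.9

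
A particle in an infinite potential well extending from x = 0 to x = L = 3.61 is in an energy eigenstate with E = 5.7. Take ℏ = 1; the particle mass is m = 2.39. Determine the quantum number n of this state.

n = 6

For an infinite well E_n = n²π²ℏ²/(2mL²), so n = (L/πℏ)√(2mE).
n = (3.61/π) × √(2 × 2.39 × 5.7) = 5.998 → n = 6.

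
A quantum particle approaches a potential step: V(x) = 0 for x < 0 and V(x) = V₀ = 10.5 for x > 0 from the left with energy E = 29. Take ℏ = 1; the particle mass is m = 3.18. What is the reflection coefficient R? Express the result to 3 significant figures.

On each side the TISE gives plane waves with k = √(2m(E − V))/ℏ: k₁ = √(2·3.18·29) = 13.58, k₂ = √(2·3.18·18.5) = 10.85.
Matching ψ and ψ′ at x = 0 gives r = (k₁ − k₂)/(k₁ + k₂), so R = r² = 0.01252 and T = 1 − R = 0.9875.

R = 0.0125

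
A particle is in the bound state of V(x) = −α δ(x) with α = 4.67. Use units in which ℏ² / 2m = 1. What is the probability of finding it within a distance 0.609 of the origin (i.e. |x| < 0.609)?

P = 0.942

The normalised bound state is ψ = √κ e^{−κ|x|} with κ = mα/ℏ² = 2.335.
P(|x| < d) = ∫_{−d}^{d} κ e^{−2κ|x|} dx = 1 − e^{−2κd} = 1 − e^{−2.844} = 0.9418.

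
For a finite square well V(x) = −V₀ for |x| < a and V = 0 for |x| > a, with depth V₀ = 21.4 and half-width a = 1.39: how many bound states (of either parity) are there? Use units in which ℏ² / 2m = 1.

Define the well-strength parameter z₀ = (a/ℏ)√(2mV₀) = 1.39 × √(2·0.5·21.4) = 6.430.
A new bound state (alternating even/odd) appears each time z₀ passes a multiple of π/2, so N = ⌊2z₀/π⌋ + 1 = ⌊4.094⌋ + 1 = 5.

N = 5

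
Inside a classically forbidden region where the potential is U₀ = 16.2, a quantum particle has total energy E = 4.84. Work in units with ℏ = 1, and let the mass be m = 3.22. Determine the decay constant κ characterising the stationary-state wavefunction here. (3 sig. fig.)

Since E < U₀ the TISE in this region is ψ'' = κ²ψ with κ = √(2m(U₀ − E))/ℏ.
κ = √(2 × 3.22 × 11.36) = 8.553.

κ = 8.55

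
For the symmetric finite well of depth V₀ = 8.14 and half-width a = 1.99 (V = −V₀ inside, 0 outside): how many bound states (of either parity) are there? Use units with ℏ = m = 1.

Define the well-strength parameter z₀ = (a/ℏ)√(2mV₀) = 1.99 × √(2·1·8.14) = 8.029.
The even/odd transcendental equations gain one root per π/2 in z₀, giving N = 1 + ⌊2z₀/π⌋ = 1 + ⌊5.112⌋ = 6.

N = 6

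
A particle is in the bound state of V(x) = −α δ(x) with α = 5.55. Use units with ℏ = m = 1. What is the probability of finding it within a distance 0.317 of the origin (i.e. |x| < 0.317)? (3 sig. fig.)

P = 0.970

The normalised bound state is ψ = √κ e^{−κ|x|} with κ = mα/ℏ² = 5.550.
P(|x| < d) = ∫_{−d}^{d} κ e^{−2κ|x|} dx = 1 − e^{−2κd} = 1 − e^{−3.519} = 0.9704.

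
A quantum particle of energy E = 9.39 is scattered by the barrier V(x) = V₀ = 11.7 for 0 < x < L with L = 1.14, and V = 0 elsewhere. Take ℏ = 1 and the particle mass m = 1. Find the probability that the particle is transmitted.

T = 0.0188

Since E < V₀ the interior solution is evanescent with decay constant κ = √(2m(V₀ − E))/ℏ = 2.149.
κL = 2.450, sinh(κL) = 5.753.
The exact tunnelling result is T⁻¹ = 1 + V₀² sinh²(κL) / [4E(V₀ − E)] = 53.22, so T = 0.0188.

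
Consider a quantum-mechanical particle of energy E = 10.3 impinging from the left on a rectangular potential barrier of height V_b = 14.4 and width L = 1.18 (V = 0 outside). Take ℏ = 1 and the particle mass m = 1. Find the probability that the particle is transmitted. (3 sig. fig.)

Since E < V_b the interior solution is evanescent with decay constant κ = √(2m(V_b − E))/ℏ = 2.864.
κL = 3.379, sinh(κL) = 14.65.
The exact tunnelling result is T⁻¹ = 1 + V_b² sinh²(κL) / [4E(V_b − E)] = 264.6, so T = 0.00378.

T = 0.00378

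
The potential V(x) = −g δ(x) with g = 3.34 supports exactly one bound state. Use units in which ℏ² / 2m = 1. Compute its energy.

For x ≠ 0 the bound state is ψ ∝ e^{−κ|x|}; integrating the TISE across the delta gives the cusp condition 2κ = 2mg/ℏ², so κ = 1.670.
Then E = −ℏ²κ²/(2m) = −mg²/(2ℏ²) = -2.789.

E = -2.79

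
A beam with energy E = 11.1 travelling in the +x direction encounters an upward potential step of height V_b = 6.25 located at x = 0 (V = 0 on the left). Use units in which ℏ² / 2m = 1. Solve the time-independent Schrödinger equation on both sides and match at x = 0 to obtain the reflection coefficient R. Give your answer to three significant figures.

On each side the TISE gives plane waves with k = √(2m(E − V))/ℏ: k₁ = √(2·½·11.1) = 3.332, k₂ = √(2·½·4.85) = 2.202.
Matching ψ and ψ′ at x = 0 gives r = (k₁ − k₂)/(k₁ + k₂), so R = r² = 0.04165 and T = 1 − R = 0.9583.

R = 0.0417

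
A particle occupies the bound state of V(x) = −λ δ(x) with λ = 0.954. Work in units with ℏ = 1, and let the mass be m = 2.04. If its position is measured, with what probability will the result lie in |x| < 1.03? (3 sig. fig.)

P = 0.982

The normalised bound state is ψ = √κ e^{−κ|x|} with κ = mλ/ℏ² = 1.946.
P(|x| < d) = ∫_{−d}^{d} κ e^{−2κ|x|} dx = 1 − e^{−2κd} = 1 − e^{−4.009} = 0.9819.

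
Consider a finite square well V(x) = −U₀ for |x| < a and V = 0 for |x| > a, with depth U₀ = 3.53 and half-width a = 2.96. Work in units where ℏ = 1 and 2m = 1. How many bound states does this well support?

N = 4

The dimensionless depth is z₀ = a√(2mU₀)/ℏ = 2.96 × √(3.530) = 5.561.
The even/odd transcendental equations gain one root per π/2 in z₀, giving N = 1 + ⌊2z₀/π⌋ = 1 + ⌊3.540⌋ = 4.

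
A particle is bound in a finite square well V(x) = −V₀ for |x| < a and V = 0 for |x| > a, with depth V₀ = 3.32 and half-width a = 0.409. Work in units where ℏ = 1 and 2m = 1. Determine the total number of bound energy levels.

Define the well-strength parameter z₀ = (a/ℏ)√(2mV₀) = 0.409 × √(2·0.5·3.32) = 0.7452.
The even/odd transcendental equations gain one root per π/2 in z₀, giving N = 1 + ⌊2z₀/π⌋ = 1 + ⌊0.4744⌋ = 1.

N = 1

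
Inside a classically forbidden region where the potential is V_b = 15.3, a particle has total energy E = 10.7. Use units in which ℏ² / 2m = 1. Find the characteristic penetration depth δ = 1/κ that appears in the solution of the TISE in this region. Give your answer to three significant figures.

Since E < V_b the TISE in this region is ψ'' = κ²ψ with κ = √(2m(V_b − E))/ℏ.
κ = √(2 × 0.5 × 4.6) = 2.145. The penetration depth is δ = 1/κ = 0.466.

δ = 0.466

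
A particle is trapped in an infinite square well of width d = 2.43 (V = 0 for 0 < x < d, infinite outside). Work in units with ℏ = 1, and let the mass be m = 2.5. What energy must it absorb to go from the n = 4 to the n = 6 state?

E_n = n²π²ℏ²/(2md²), so ΔE = (6² − 4²) π²ℏ²/(2md²).
ΔE = 20 × π² / (2 × 2.5 × 2.43²) = 6.686.

ΔE = 6.69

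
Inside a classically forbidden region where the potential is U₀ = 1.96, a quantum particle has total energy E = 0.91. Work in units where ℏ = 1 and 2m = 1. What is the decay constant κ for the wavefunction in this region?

κ = 1.02

Since E < U₀ the TISE in this region is ψ'' = κ²ψ with κ = √(2m(U₀ − E))/ℏ.
κ = √(2 × 0.5 × 1.05) = 1.025.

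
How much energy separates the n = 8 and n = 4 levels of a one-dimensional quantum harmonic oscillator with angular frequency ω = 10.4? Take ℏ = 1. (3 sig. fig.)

ΔE = 41.6

E_n = ℏω(n + ½), so ΔE = (8 − 4) ℏω = 4 × 10.4 = 41.60.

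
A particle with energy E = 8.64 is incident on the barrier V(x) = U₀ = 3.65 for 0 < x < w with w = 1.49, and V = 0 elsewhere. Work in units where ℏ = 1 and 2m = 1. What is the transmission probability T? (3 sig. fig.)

T = 0.997

E > U₀: inside the barrier k₂ = √(2m(E − U₀))/ℏ = 2.234, k₂w = 3.328.
Matching at both interfaces gives T⁻¹ = 1 + U₀² sin²(k₂w) / [4E(E − U₀)] = 1.003, hence T = 0.997.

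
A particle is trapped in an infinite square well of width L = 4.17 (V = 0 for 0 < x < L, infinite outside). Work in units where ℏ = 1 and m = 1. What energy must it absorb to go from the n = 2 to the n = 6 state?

ΔE = 9.08

E_n = n²π²ℏ²/(2mL²), so ΔE = (6² − 2²) π²ℏ²/(2mL²).
ΔE = 32 × π² / (2 × 1 × 4.17²) = 9.081.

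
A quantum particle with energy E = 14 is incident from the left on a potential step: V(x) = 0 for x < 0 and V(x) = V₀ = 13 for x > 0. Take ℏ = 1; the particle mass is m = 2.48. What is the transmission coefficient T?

On each side the TISE gives plane waves with k = √(2m(E − V))/ℏ: k₁ = √(2·2.48·14) = 8.333, k₂ = √(2·2.48·1) = 2.227.
Continuity of ψ and ψ′ at the step yields the reflection amplitude r = (k₁ − k₂)/(k₁ + k₂) = 0.5782; thus R = |r|² = 0.3343, T = 0.6657.

T = 0.666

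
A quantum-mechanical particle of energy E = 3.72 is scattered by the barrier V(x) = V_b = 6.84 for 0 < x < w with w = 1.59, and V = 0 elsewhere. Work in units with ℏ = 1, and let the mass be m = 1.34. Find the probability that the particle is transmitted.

T = 0.000403

Since E < V_b the interior solution is evanescent with decay constant κ = √(2m(V_b − E))/ℏ = 2.892.
κw = 4.598, sinh(κw) = 49.62.
Matching ψ, ψ′ at both faces gives T = [1 + V_b² sinh²(κw) / (4E(V_b − E))]⁻¹ = 1/2483 = 0.000403.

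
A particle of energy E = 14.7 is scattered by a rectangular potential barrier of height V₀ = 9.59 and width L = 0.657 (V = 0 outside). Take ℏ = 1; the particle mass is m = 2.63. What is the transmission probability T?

T = 0.979

Above the barrier the interior wavenumber is k₂ = √(2m(E − V₀))/ℏ = 5.184, giving phase k₂L = 3.406.
T = [1 + V₀² sin²(k₂L) / (4E(E − V₀))]⁻¹ = 1/1.021 = 0.979.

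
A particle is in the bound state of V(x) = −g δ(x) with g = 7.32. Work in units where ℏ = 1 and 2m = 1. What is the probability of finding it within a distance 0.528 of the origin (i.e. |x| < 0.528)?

The normalised bound state is ψ = √κ e^{−κ|x|} with κ = mg/ℏ² = 3.660.
P(|x| < d) = ∫_{−d}^{d} κ e^{−2κ|x|} dx = 1 − e^{−2κd} = 1 − e^{−3.865} = 0.9790.

P = 0.979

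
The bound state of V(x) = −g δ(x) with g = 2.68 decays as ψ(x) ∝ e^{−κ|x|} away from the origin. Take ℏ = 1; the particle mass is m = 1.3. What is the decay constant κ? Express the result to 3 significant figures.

κ = 3.48

Integrate −(ℏ²/2m)ψ'' − gδ(x)ψ = Eψ from −ε to +ε: the ψ'' term gives ψ'(0⁺) − ψ'(0⁻) and the δ term gives −(2mg/ℏ²)ψ(0).
With ψ ∝ e^{−κ|x|} this yields −2κ = −2mg/ℏ², so κ = mg/ℏ² = 3.484.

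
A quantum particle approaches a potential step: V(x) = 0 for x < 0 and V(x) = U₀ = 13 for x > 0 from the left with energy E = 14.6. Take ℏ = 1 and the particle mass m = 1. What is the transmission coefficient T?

T = 0.747

On each side the TISE gives plane waves with k = √(2m(E − V))/ℏ: k₁ = √(2·1·14.6) = 5.404, k₂ = √(2·1·1.6) = 1.789.
Matching ψ and ψ′ at x = 0 gives r = (k₁ − k₂)/(k₁ + k₂), so R = r² = 0.2526 and T = 1 − R = 0.7474.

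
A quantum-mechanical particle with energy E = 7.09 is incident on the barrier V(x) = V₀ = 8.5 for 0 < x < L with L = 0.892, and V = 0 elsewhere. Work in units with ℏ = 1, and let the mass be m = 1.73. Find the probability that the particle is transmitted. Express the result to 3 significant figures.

T = 0.0428

Since E < V₀ the interior solution is evanescent with decay constant κ = √(2m(V₀ − E))/ℏ = 2.209.
κL = 1.970, sinh(κL) = 3.516.
The exact tunnelling result is T⁻¹ = 1 + V₀² sinh²(κL) / [4E(V₀ − E)] = 23.34, so T = 0.0428.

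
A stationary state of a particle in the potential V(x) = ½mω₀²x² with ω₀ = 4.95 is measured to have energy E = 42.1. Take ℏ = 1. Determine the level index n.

n = 8

Invert E_n = (n + ½)ℏω₀: n = E/ℏω₀ − ½ = 8.005, so n = 8.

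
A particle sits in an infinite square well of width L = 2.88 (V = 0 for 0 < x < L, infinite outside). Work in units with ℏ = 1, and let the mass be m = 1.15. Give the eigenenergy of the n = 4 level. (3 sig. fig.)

E = 8.28

Requiring ψ(0) = ψ(L) = 0 quantises k = nπ/L, hence E_n = ℏ²k²/2m = n²π²ℏ²/(2mL²).
E_4 = 4² × π² / (2 × 1.15 × 2.88²) = 8.278.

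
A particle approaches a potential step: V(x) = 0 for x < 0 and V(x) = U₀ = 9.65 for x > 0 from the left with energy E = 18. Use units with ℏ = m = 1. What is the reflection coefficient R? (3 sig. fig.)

The wavenumbers are k₁ = √(2mE)/ℏ = 6.000 on the left and k₂ = √(2m(E − U₀))/ℏ = 4.087 on the right.
Matching ψ and ψ′ at x = 0 gives r = (k₁ − k₂)/(k₁ + k₂), so R = r² = 0.03599 and T = 1 − R = 0.9640.

R = 0.0360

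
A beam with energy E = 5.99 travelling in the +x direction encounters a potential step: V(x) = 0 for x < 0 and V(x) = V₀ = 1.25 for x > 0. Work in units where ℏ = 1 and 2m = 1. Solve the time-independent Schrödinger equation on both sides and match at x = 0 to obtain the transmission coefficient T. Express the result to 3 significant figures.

The wavenumbers are k₁ = √(2mE)/ℏ = 2.447 on the left and k₂ = √(2m(E − V₀))/ℏ = 2.177 on the right.
Continuity of ψ and ψ′ at the step yields the reflection amplitude r = (k₁ − k₂)/(k₁ + k₂) = 0.05845; thus R = |r|² = 0.003416, T = 0.9966.

T = 0.997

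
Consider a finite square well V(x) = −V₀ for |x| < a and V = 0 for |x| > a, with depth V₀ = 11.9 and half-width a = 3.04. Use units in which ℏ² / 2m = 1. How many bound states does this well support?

The dimensionless depth is z₀ = a√(2mV₀)/ℏ = 3.04 × √(11.90) = 10.49.
The even/odd transcendental equations gain one root per π/2 in z₀, giving N = 1 + ⌊2z₀/π⌋ = 1 + ⌊6.676⌋ = 7.

N = 7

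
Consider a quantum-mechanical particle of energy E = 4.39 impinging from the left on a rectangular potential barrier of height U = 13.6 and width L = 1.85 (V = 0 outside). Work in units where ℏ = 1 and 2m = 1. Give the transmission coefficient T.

Since E < U the interior solution is evanescent with decay constant κ = √(2m(U − E))/ℏ = 3.035.
κL = 5.614, sinh(κL) = 137.2.
The exact tunnelling result is T⁻¹ = 1 + U² sinh²(κL) / [4E(U − E)] = 21520, so T = 0.0000465.

T = 0.0000465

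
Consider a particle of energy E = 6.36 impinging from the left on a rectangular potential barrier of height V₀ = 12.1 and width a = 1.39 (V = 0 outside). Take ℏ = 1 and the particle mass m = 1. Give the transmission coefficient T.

E < V₀: inside the barrier ψ ∝ e^{±κx} with κ = √(2m(V₀ − E))/ℏ = 3.388.
κa = 4.710, sinh(κa) = 55.50.
Matching ψ, ψ′ at both faces gives T = [1 + V₀² sinh²(κa) / (4E(V₀ − E))]⁻¹ = 1/3089 = 0.000324.

T = 0.000324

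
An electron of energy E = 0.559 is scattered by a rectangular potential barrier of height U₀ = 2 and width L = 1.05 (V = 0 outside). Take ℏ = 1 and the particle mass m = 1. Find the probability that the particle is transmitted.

E < U₀: inside the barrier ψ ∝ e^{±κx} with κ = √(2m(U₀ − E))/ℏ = 1.698.
κL = 1.783, sinh(κL) = 2.888.
The exact tunnelling result is T⁻¹ = 1 + U₀² sinh²(κL) / [4E(U₀ − E)] = 11.36, so T = 0.0881.

T = 0.0881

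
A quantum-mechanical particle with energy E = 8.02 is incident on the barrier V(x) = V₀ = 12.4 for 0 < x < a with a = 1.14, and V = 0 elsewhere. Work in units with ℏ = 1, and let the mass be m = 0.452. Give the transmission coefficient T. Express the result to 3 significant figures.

T = 0.0385

Since E < V₀ the interior solution is evanescent with decay constant κ = √(2m(V₀ − E))/ℏ = 1.990.
κa = 2.268, sinh(κa) = 4.780.
Matching ψ, ψ′ at both faces gives T = [1 + V₀² sinh²(κa) / (4E(V₀ − E))]⁻¹ = 1/26.01 = 0.0385.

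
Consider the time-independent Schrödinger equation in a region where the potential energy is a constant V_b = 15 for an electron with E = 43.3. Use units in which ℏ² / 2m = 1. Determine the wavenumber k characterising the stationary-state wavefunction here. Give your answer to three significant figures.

With E > V_b the solution is oscillatory, ψ ∝ e^{±ikx} with k = √(2m(E − V_b))/ℏ.
k = √(2 × 0.5 × 28.3) = 5.320.

k = 5.32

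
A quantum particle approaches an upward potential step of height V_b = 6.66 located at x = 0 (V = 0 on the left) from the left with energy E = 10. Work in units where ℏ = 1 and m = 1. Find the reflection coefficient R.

R = 0.0715

On each side the TISE gives plane waves with k = √(2m(E − V))/ℏ: k₁ = √(2·1·10) = 4.472, k₂ = √(2·1·3.34) = 2.585.
Matching ψ and ψ′ at x = 0 gives r = (k₁ − k₂)/(k₁ + k₂), so R = r² = 0.07155 and T = 1 − R = 0.9285.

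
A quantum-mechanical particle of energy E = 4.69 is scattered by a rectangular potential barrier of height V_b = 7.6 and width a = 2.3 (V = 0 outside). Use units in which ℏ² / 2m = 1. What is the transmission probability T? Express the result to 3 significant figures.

Since E < V_b the interior solution is evanescent with decay constant κ = √(2m(V_b − E))/ℏ = 1.706.
κa = 3.924, sinh(κa) = 25.28.
Matching ψ, ψ′ at both faces gives T = [1 + V_b² sinh²(κa) / (4E(V_b − E))]⁻¹ = 1/677.1 = 0.00148.

T = 0.00148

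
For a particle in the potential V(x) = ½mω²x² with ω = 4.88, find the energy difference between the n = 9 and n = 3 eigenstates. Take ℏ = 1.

ΔE = 29.3

E_n = ℏω(n + ½), so ΔE = (9 − 3) ℏω = 6 × 4.88 = 29.28.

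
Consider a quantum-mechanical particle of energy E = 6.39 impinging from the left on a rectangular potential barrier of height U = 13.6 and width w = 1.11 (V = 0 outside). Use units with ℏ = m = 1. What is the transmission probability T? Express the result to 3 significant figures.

Since E < U the interior solution is evanescent with decay constant κ = √(2m(U − E))/ℏ = 3.797.
κw = 4.215, sinh(κw) = 33.84.
The exact tunnelling result is T⁻¹ = 1 + U² sinh²(κw) / [4E(U − E)] = 1150, so T = 0.000869.

T = 0.000869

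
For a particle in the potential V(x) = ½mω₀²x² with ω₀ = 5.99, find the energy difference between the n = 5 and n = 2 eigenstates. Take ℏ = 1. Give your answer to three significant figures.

ΔE = 18.0

E_n = ℏω₀(n + ½), so ΔE = (5 − 2) ℏω₀ = 3 × 5.99 = 17.97.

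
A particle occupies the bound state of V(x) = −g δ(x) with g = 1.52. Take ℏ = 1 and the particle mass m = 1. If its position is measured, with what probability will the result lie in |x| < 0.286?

P = 0.581

The normalised bound state is ψ = √κ e^{−κ|x|} with κ = mg/ℏ² = 1.520.
P(|x| < d) = ∫_{−d}^{d} κ e^{−2κ|x|} dx = 1 − e^{−2κd} = 1 − e^{−0.8694} = 0.5808.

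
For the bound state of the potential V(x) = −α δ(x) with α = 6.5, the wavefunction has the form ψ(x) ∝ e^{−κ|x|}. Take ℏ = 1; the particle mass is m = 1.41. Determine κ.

Integrate −(ℏ²/2m)ψ'' − αδ(x)ψ = Eψ from −ε to +ε: the ψ'' term gives ψ'(0⁺) − ψ'(0⁻) and the δ term gives −(2mα/ℏ²)ψ(0).
With ψ ∝ e^{−κ|x|} this yields −2κ = −2mα/ℏ², so κ = mα/ℏ² = 9.165.

κ = 9.17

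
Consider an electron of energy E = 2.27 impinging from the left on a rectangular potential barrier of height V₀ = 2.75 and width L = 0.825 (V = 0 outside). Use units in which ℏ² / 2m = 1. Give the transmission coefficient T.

T = 0.613

E < V₀: inside the barrier ψ ∝ e^{±κx} with κ = √(2m(V₀ − E))/ℏ = 0.6928.
κL = 0.5716, sinh(κL) = 0.6032.
Matching ψ, ψ′ at both faces gives T = [1 + V₀² sinh²(κL) / (4E(V₀ − E))]⁻¹ = 1/1.631 = 0.613.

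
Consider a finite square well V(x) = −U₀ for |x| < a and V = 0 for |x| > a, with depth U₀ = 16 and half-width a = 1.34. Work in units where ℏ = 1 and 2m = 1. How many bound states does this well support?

N = 4

The dimensionless depth is z₀ = a√(2mU₀)/ℏ = 1.34 × √(16.00) = 5.360.
The even/odd transcendental equations gain one root per π/2 in z₀, giving N = 1 + ⌊2z₀/π⌋ = 1 + ⌊3.412⌋ = 4.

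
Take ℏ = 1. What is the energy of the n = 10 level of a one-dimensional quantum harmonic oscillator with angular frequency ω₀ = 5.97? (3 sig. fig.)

E = 62.7

The oscillator eigenvalues are E_n = ℏω₀(n + ½), so E_10 = 5.97 × 10.5 = 62.69.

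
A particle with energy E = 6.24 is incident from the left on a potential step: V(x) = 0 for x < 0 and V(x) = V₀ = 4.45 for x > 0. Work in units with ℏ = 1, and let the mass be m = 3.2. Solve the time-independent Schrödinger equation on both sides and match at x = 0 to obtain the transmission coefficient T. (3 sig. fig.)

The wavenumbers are k₁ = √(2mE)/ℏ = 6.319 on the left and k₂ = √(2m(E − V₀))/ℏ = 3.385 on the right.
Matching ψ and ψ′ at x = 0 gives r = (k₁ − k₂)/(k₁ + k₂), so R = r² = 0.09146 and T = 1 − R = 0.9085.

T = 0.909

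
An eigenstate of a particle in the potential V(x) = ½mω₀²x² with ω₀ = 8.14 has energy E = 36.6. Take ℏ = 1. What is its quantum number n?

Invert E_n = (n + ½)ℏω₀: n = E/ℏω₀ − ½ = 3.996, so n = 4.

n = 4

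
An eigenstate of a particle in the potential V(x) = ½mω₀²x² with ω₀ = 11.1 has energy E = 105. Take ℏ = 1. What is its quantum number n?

E_n = ℏω₀(n + ½) ⇒ n = E/(ℏω₀) − ½ = 105/11.1 − 0.5 = 8.959 → n = 9.

n = 9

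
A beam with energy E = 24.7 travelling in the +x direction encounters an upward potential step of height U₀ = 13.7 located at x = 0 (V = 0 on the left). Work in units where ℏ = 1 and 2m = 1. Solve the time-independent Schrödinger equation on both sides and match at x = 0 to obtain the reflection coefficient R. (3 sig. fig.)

R = 0.0398

The wavenumbers are k₁ = √(2mE)/ℏ = 4.970 on the left and k₂ = √(2m(E − U₀))/ℏ = 3.317 on the right.
Matching ψ and ψ′ at x = 0 gives r = (k₁ − k₂)/(k₁ + k₂), so R = r² = 0.03981 and T = 1 − R = 0.9602.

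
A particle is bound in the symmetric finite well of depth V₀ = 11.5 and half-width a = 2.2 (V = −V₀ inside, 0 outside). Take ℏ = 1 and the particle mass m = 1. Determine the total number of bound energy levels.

The dimensionless depth is z₀ = a√(2mV₀)/ℏ = 2.2 × √(23.00) = 10.55.
A new bound state (alternating even/odd) appears each time z₀ passes a multiple of π/2, so N = ⌊2z₀/π⌋ + 1 = ⌊6.717⌋ + 1 = 7.

N = 7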